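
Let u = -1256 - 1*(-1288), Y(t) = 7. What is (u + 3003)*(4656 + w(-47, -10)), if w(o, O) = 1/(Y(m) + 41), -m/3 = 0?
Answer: 678289115/48 ≈ 1.4131e+7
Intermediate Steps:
m = 0 (m = -3*0 = 0)
w(o, O) = 1/48 (w(o, O) = 1/(7 + 41) = 1/48)
u = 32 (u = -1256 + 1288 = 32)
(u + 3003)*(4656 + w(-47, -10)) = (32 + 3003)*(4656 + 1/48) = 3035*(223489/48) = 678289115/48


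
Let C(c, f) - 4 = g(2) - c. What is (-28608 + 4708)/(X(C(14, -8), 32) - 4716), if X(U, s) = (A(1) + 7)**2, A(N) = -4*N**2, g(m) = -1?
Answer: 23900/4707 ≈ 5.0775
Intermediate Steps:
C(c, f) = 3 - c (C(c, f) = 4 + (-1 - c) = 3 - c)
X(U, s) = 9 (X(U, s) = (-4*1**2 + 7)**2 = (-4*1 + 7)**2 = (-4 + 7)**2 = 3**2 = 9)
(-28608 + 4708)/(X(C(14, -8), 32) - 4716) = (-28608 + 4708)/(9 - 4716) = -23900/(-4707) = -23900*(-1/4707) = 23900/4707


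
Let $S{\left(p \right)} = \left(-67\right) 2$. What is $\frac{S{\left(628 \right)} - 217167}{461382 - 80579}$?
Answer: $- \frac{217301}{380803} \approx -0.57064$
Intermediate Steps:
$S{\left(p \right)} = -134$
$\frac{S{\left(628 \right)} - 217167}{461382 - 80579} = \frac{-134 - 217167}{461382 - 80579} = - \frac{217301}{380803}$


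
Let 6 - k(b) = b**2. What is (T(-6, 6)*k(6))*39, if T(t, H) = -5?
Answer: 5850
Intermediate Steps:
k(b) = 6 - b**2
(T(-6, 6)*k(6))*39 = -5*(6 - 1*6**2)*39 = -5*(6 - 1*36)*39 = -5*(6 - 36)*39 = -5*(-30)*39 = 150*39 = 5850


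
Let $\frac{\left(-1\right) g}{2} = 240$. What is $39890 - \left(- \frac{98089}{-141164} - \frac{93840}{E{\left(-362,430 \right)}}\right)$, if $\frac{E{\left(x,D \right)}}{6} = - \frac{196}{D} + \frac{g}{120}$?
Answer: $\frac{2459878291009}{67617556} \approx 36379.0$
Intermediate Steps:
$g = -480$ ($g = \left(-2\right) 240 = -480$)
$E{\left(x,D \right)} = -24 - \frac{1176}{D}$ ($E{\left(x,D \right)} = 6 \left(- \frac{196}{D} - \frac{480}{120}\right) = 6 \left(- \frac{196}{D} - 4\right) = 6 \left(-4 - \frac{196}{D}\right) = -24 - \frac{1176}{D}$)
$39890 - \left(- \frac{98089}{-141164} - \frac{93840}{E{\left(-362,430 \right)}}\right) = 39890 - \left(- \frac{98089}{-141164} - \frac{93840}{-24 - \frac{1176}{430}}\right) = 39890 - \left(\left(-98089\right) \left(- \frac{1}{141164}\right) - \frac{93840}{-24 - \frac{588}{215}}\right) = 39890 - \left(\frac{98089}{141164} - \frac{93840}{-24 - \frac{588}{215}}\right) = 39890 - \left(\frac{98089}{141164} - \frac{93840}{- \frac{5748}{215}}\right) = 39890 - \left(\frac{98089}{141164} - - \frac{1681300}{479}\right) = 39890 - \left(\frac{98089}{141164} + \frac{1681300}{479}\right) = 39890 - \frac{237386017831}{67617556} = \frac{2459878291009}{67617556}$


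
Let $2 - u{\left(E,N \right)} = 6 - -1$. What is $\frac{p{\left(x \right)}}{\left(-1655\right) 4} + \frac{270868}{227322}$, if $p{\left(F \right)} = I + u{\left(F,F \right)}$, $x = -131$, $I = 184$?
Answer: $\frac{876227761}{752435820} \approx 1.1645$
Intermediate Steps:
$u{\left(E,N \right)} = -5$ ($u{\left(E,N \right)} = 2 - \left(6 - -1\right) = 2 - \left(6 + 1\right) = 2 - 7 = -5$)
$p{\left(F \right)} = 179$ ($p{\left(F \right)} = 184 - 5 = 179$)
$\frac{p{\left(x \right)}}{\left(-1655\right) 4} + \frac{270868}{227322} = \frac{179}{\left(-1655\right) 4} + \frac{270868}{227322} = \frac{179}{-6620} + 270868 \cdot \frac{1}{227322} = 179 \left(- \frac{1}{6620}\right) + \frac{135434}{113661} = - \frac{179}{6620} + \frac{135434}{113661} = \frac{876227761}{752435820}$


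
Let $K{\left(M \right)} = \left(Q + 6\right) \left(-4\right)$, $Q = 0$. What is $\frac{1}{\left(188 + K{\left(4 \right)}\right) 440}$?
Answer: $\frac{1}{72160} \approx 1.3858 \cdot 10^{-5}$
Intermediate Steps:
$K{\left(M \right)} = -24$ ($K{\left(M \right)} = \left(0 + 6\right) \left(-4\right) = 6 \left(-4\right) = -24$)
$\frac{1}{\left(188 + K{\left(4 \right)}\right) 440} = \frac{1}{\left(188 - 24\right) 440} = \frac{1}{164 \cdot 440} = \frac{1}{72160}$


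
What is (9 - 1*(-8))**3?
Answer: 4913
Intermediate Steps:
(9 - 1*(-8))**3 = (9 + 8)**3 = 17**3 = 4913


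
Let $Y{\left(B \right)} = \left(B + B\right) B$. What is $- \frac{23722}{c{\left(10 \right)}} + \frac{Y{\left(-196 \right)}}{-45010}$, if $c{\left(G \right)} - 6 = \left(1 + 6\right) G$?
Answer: $- \frac{38341659}{122170} \approx -313.84$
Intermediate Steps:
$Y{\left(B \right)} = 2 B^{2}$ ($Y{\left(B \right)} = 2 B B = 2 B^{2}$)
$c{\left(G \right)} = 6 + 7 G$ ($c{\left(G \right)} = 6 + \left(1 + 6\right) G = 6 + 7 G$)
$- \frac{23722}{c{\left(10 \right)}} + \frac{Y{\left(-196 \right)}}{-45010} = - \frac{23722}{6 + 7 \cdot 10} + \frac{2 \left(-196\right)^{2}}{-45010} = - \frac{23722}{6 + 70} + 2 \cdot 38416 \left(- \frac{1}{45010}\right) = - \frac{23722}{76} + 76832 \left(- \frac{1}{45010}\right) = \left(-23722\right) \frac{1}{76} - \frac{5488}{3215} = - \frac{11861}{38} - \frac{5488}{3215} = - \frac{38341659}{122170}$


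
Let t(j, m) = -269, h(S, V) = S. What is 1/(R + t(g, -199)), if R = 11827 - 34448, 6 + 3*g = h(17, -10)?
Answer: -1/22890 ≈ -4.3687e-5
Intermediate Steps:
g = 11/3 (g = -2 + (⅓)*17 = -2 + 17/3 = 11/3 ≈ 3.6667)
R = -22621
1/(R + t(g, -199)) = 1/(-22621 - 269) = 1/(-22890) = -1/22890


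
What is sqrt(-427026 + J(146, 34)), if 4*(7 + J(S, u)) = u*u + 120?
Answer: I*sqrt(426714) ≈ 653.23*I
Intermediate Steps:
J(S, u) = 23 + u**2/4 (J(S, u) = -7 + (u*u + 120)/4 = -7 + (u**2 + 120)/4 = -7 + (120 + u**2)/4 = -7 + (30 + u**2/4) = 23 + u**2/4)
sqrt(-427026 + J(146, 34)) = sqrt(-427026 + (23 + (1/4)*34**2)) = sqrt(-427026 + (23 + (1/4)*1156)) = sqrt(-427026 + (23 + 289)) = sqrt(-427026 + 312) = sqrt(-426714) = I*sqrt(426714)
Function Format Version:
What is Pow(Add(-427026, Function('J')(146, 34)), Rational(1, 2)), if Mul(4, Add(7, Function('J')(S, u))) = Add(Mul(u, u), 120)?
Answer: Mul(I, Pow(426714, Rational(1, 2))) ≈ Mul(653.23, I)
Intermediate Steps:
Function('J')(S, u) = Add(23, Mul(Rational(1, 4), Pow(u, 2))) (Function('J')(S, u) = Add(-7, Mul(Rational(1, 4), Add(Mul(u, u), 120))) = Add(-7, Mul(Rational(1, 4), Add(Pow(u, 2), 120))) = Add(-7, Mul(Rational(1, 4), Add(120, Pow(u, 2)))) = Add(-7, Add(30, Mul(Rational(1, 4), Pow(u, 2)))) = Add(23, Mul(Rational(1, 4), Pow(u, 2))))
Pow(Add(-427026, Function('J')(146, 34)), Rational(1, 2)) = Pow(Add(-427026, Add(23, Mul(Rational(1, 4), Pow(34, 2)))), Rational(1, 2)) = Pow(Add(-427026, Add(23, Mul(Rational(1, 4), 1156))), Rational(1, 2)) = Pow(Add(-427026, Add(23, 289)), Rational(1, 2)) = Pow(Add(-427026, 312), Rational(1, 2)) = Pow(-426714, Rational(1, 2)) = Mul(I, Pow(426714, Rational(1, 2)))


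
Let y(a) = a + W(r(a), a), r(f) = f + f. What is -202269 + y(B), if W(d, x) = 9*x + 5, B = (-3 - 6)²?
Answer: -201454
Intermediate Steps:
B = 81 (B = (-9)² = 81)
r(f) = 2*f
W(d, x) = 5 + 9*x
y(a) = 5 + 10*a (y(a) = a + (5 + 9*a) = 5 + 10*a)
-202269 + y(B) = -202269 + (5 + 10*81) = -202269 + (5 + 810) = -202269 + 815 = -201454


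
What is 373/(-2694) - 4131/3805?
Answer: -12548179/10250670 ≈ -1.2241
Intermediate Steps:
373/(-2694) - 4131/3805 = 373*(-1/2694) - 4131*1/3805 = -373/2694 - 4131/3805 = -12548179/10250670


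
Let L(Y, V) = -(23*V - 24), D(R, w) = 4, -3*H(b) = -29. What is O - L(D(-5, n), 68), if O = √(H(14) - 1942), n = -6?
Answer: 1540 + I*√17391/3 ≈ 1540.0 + 43.958*I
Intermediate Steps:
H(b) = 29/3 (H(b) = -⅓*(-29) = 29/3)
L(Y, V) = 24 - 23*V (L(Y, V) = -(-24 + 23*V) = 24 - 23*V)
O = I*√17391/3 (O = √(29/3 - 1942) = √(-5797/3) = I*√17391/3 ≈ 43.958*I)
O - L(D(-5, n), 68) = I*√17391/3 - (24 - 23*68) = I*√17391/3 - (24 - 1564) = I*√17391/3 - 1*(-1540) = I*√17391/3 + 1540 = 1540 + I*√17391/3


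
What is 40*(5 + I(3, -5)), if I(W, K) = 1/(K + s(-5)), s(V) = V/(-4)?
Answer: 568/3 ≈ 189.33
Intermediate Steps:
s(V) = -V/4 (s(V) = V*(-1/4) = -V/4)
I(W, K) = 1/(5/4 + K) (I(W, K) = 1/(K - 1/4*(-5)) = 1/(K + 5/4) = 1/(5/4 + K))
40*(5 + I(3, -5)) = 40*(5 + 4/(5 + 4*(-5))) = 40*(5 + 4/(5 - 20)) = 40*(5 + 4/(-15)) = 40*(5 + 4*(-1/15)) = 40*(5 - 4/15) = 40*(71/15) = 568/3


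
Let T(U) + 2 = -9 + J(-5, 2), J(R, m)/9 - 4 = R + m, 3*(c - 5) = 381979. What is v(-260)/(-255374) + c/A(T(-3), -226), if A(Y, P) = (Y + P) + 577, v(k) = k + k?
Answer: 48775940098/133688289 ≈ 364.85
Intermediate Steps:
c = 381994/3 (c = 5 + (⅓)*381979 = 5 + 381979/3 = 381994/3 ≈ 1.2733e+5)
J(R, m) = 36 + 9*R + 9*m (J(R, m) = 36 + 9*(R + m) = 36 + (9*R + 9*m) = 36 + 9*R + 9*m)
v(k) = 2*k
T(U) = -2 (T(U) = -2 + (-9 + (36 + 9*(-5) + 9*2)) = -2 + (-9 + (36 - 45 + 18)) = -2 + (-9 + 9) = -2 + 0 = -2)
A(Y, P) = 577 + P + Y (A(Y, P) = (P + Y) + 577 = 577 + P + Y)
v(-260)/(-255374) + c/A(T(-3), -226) = (2*(-260))/(-255374) + 381994/(3*(577 - 226 - 2)) = -520*(-1/255374) + (381994/3)/349 = 260/127687 + (381994/3)*(1/349) = 260/127687 + 381994/1047 = 48775940098/133688289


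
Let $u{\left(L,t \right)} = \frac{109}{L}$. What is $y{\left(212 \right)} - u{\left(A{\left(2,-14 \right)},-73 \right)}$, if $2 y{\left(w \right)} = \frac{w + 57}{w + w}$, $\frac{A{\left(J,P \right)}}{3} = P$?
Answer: $\frac{51865}{17808} \approx 2.9125$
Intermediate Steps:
$A{\left(J,P \right)} = 3 P$
$y{\left(w \right)} = \frac{57 + w}{4 w}$ ($y{\left(w \right)} = \frac{\left(w + 57\right) \frac{1}{w + w}}{2} = \frac{\left(57 + w\right) \frac{1}{2 w}}{2} = \frac{\frac{1}{2} \frac{1}{w} \left(57 + w\right)}{2} = \frac{57 + w}{4 w}$)
$y{\left(212 \right)} - u{\left(A{\left(2,-14 \right)},-73 \right)} = \frac{57 + 212}{4 \cdot 212} - \frac{109}{3 \left(-14\right)} = \frac{1}{4} \cdot \frac{1}{212} \cdot 269 - \frac{109}{-42} = \frac{269}{848} - 109 \left(- \frac{1}{42}\right) = \frac{269}{848} - - \frac{109}{42} = \frac{269}{848} + \frac{109}{42} = \frac{51865}{17808}$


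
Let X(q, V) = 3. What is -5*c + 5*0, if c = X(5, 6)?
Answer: -15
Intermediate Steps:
c = 3
-5*c + 5*0 = -5*3 + 5*0 = -15 + 0 = -15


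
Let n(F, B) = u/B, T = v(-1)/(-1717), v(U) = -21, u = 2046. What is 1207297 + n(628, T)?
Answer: 9622073/7 ≈ 1.3746e+6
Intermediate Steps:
T = 21/1717 (T = -21/(-1717) = -21*(-1/1717) = 21/1717 ≈ 0.012231)
n(F, B) = 2046/B
1207297 + n(628, T) = 1207297 + 2046/(21/1717) = 1207297 + 2046*(1717/21) = 1207297 + 1170994/7 = 9622073/7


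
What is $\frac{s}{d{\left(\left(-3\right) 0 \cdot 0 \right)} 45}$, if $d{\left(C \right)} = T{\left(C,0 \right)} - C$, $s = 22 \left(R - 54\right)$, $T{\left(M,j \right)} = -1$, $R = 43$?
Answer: $\frac{242}{45} \approx 5.3778$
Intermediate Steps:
$s = -242$ ($s = 22 \left(43 - 54\right) = 22 \left(-11\right) = -242$)
$d{\left(C \right)} = -1 - C$
$\frac{s}{d{\left(\left(-3\right) 0 \cdot 0 \right)} 45} = - \frac{242}{\left(-1 - \left(-3\right) 0 \cdot 0\right) 45} = - \frac{242}{\left(-1 - 0 \cdot 0\right) 45} = - \frac{242}{\left(-1 - 0\right) 45} = - \frac{242}{\left(-1 + 0\right) 45} = - \frac{242}{\left(-1\right) 45} = - \frac{242}{-45} = \left(-242\right) \left(- \frac{1}{45}\right) = \frac{242}{45}$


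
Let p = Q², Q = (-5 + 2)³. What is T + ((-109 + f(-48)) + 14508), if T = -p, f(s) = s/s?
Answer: 13671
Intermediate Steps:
Q = -27 (Q = (-3)³ = -27)
f(s) = 1
p = 729 (p = (-27)² = 729)
T = -729 (T = -1*729 = -729)
T + ((-109 + f(-48)) + 14508) = -729 + ((-109 + 1) + 14508) = -729 + (-108 + 14508) = -729 + 14400 = 13671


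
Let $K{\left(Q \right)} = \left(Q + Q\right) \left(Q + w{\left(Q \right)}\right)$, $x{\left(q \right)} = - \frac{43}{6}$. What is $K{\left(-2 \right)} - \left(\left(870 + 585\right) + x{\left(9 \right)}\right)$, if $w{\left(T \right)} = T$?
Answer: $- \frac{8591}{6} \approx -1431.8$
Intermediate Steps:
$x{\left(q \right)} = - \frac{43}{6}$ ($x{\left(q \right)} = \left(-43\right) \frac{1}{6} = - \frac{43}{6}$)
$K{\left(Q \right)} = 4 Q^{2}$ ($K{\left(Q \right)} = \left(Q + Q\right) \left(Q + Q\right) = 2 Q 2 Q = 4 Q^{2}$)
$K{\left(-2 \right)} - \left(\left(870 + 585\right) + x{\left(9 \right)}\right) = 4 \left(-2\right)^{2} - \left(\left(870 + 585\right) - \frac{43}{6}\right) = 4 \cdot 4 - \left(1455 - \frac{43}{6}\right) = 16 - \frac{8687}{6} = - \frac{8591}{6}$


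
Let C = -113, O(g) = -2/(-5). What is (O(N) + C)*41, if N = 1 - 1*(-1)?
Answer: -23083/5 ≈ -4616.6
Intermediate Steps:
N = 2 (N = 1 + 1 = 2)
O(g) = 2/5 (O(g) = -1/5*(-2) = 2/5)
(O(N) + C)*41 = (2/5 - 113)*41 = -563/5*41 = -23083/5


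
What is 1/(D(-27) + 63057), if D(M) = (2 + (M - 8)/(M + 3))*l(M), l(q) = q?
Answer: 8/503709 ≈ 1.5882e-5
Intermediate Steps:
D(M) = M*(2 + (-8 + M)/(3 + M)) (D(M) = (2 + (M - 8)/(M + 3))*M = (2 + (-8 + M)/(3 + M))*M = M*(2 + (-8 + M)/(3 + M)))
1/(D(-27) + 63057) = 1/(-27*(-2 + 3*(-27))/(3 - 27) + 63057) = 1/(-27*(-2 - 81)/(-24) + 63057) = 1/(-27*(-1/24)*(-83) + 63057) = 1/(-747/8 + 63057) = 1/(503709/8) = 8/503709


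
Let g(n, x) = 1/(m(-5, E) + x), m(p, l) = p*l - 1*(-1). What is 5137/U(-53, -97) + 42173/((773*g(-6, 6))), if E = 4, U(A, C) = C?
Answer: -57151054/74981 ≈ -762.21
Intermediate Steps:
m(p, l) = 1 + l*p (m(p, l) = l*p + 1 = 1 + l*p)
g(n, x) = 1/(-19 + x) (g(n, x) = 1/((1 + 4*(-5)) + x) = 1/((1 - 20) + x) = 1/(-19 + x))
5137/U(-53, -97) + 42173/((773*g(-6, 6))) = 5137/(-97) + 42173/((773/(-19 + 6))) = 5137*(-1/97) + 42173/((773/(-13))) = -5137/97 + 42173/((773*(-1/13))) = -5137/97 + 42173/(-773/13) = -5137/97 + 42173*(-13/773) = -5137/97 - 548249/773 = -57151054/74981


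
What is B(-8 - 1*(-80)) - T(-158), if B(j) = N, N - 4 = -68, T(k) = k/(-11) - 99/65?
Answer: -54941/715 ≈ -76.841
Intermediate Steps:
T(k) = -99/65 - k/11 (T(k) = k*(-1/11) - 99*1/65 = -k/11 - 99/65 = -99/65 - k/11)
N = -64 (N = 4 - 68 = -64)
B(j) = -64
B(-8 - 1*(-80)) - T(-158) = -64 - (-99/65 - 1/11*(-158)) = -64 - (-99/65 + 158/11) = -64 - 1*9181/715 = -64 - 9181/715 = -54941/715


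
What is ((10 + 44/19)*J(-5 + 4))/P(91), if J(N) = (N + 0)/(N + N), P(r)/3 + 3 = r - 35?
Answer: 39/1007 ≈ 0.038729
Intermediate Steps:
P(r) = -114 + 3*r (P(r) = -9 + 3*(r - 35) = -9 + 3*(-35 + r) = -9 + (-105 + 3*r) = -114 + 3*r)
J(N) = ½ (J(N) = N/((2*N)) = N*(1/(2*N)) = ½)
((10 + 44/19)*J(-5 + 4))/P(91) = ((10 + 44/19)*(½))/(-114 + 3*91) = ((10 + 44*(1/19))*(½))/(-114 + 273) = ((10 + 44/19)*(½))/159 = ((234/19)*(½))*(1/159) = (117/19)*(1/159) = 39/1007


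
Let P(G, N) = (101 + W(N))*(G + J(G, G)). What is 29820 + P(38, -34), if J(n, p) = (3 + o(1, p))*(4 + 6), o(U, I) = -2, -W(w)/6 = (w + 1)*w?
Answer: -288468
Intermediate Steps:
W(w) = -6*w*(1 + w) (W(w) = -6*(w + 1)*w = -6*(1 + w)*w = -6*w*(1 + w))
J(n, p) = 10 (J(n, p) = (3 - 2)*(4 + 6) = 1*10 = 10)
P(G, N) = (10 + G)*(101 - 6*N*(1 + N)) (P(G, N) = (101 - 6*N*(1 + N))*(G + 10) = (101 - 6*N*(1 + N))*(10 + G) = (10 + G)*(101 - 6*N*(1 + N)))
29820 + P(38, -34) = 29820 + (1010 + 101*38 - 60*(-34)*(1 - 34) - 6*38*(-34)*(1 - 34)) = 29820 + (1010 + 3838 - 60*(-34)*(-33) - 6*38*(-34)*(-33)) = 29820 + (1010 + 3838 - 67320 - 255816) = 29820 - 318288 = -288468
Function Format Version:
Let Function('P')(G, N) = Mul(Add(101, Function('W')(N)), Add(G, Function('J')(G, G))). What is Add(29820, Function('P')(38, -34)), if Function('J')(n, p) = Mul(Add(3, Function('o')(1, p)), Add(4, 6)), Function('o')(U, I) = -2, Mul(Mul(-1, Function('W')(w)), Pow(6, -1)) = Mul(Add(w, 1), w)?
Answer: -288468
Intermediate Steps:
Function('W')(w) = Mul(-6, w, Add(1, w)) (Function('W')(w) = Mul(-6, Mul(Add(w, 1), w)) = Mul(-6, Mul(Add(1, w), w)) = Mul(-6, Mul(w, Add(1, w))) = Mul(-6, w, Add(1, w)))
Function('J')(n, p) = 10 (Function('J')(n, p) = Mul(Add(3, -2), Add(4, 6)) = Mul(1, 10) = 10)
Function('P')(G, N) = Mul(Add(10, G), Add(101, Mul(-6, N, Add(1, N)))) (Function('P')(G, N) = Mul(Add(101, Mul(-6, N, Add(1, N))), Add(G, 10)) = Mul(Add(101, Mul(-6, N, Add(1, N))), Add(10, G)) = Mul(Add(10, G), Add(101, Mul(-6, N, Add(1, N)))))
Add(29820, Function('P')(38, -34)) = Add(29820, Add(1010, Mul(101, 38), Mul(-60, -34, Add(1, -34)), Mul(-6, 38, -34, Add(1, -34)))) = Add(29820, Add(1010, 3838, Mul(-60, -34, -33), Mul(-6, 38, -34, -33))) = Add(29820, Add(1010, 3838, -67320, -255816)) = Add(29820, -318288) = -288468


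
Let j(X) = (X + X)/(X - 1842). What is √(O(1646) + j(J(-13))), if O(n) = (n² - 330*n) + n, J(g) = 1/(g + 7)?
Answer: 4*√16552209070859/11053 ≈ 1472.3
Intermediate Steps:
J(g) = 1/(7 + g)
j(X) = 2*X/(-1842 + X) (j(X) = (2*X)/(-1842 + X) = 2*X/(-1842 + X))
O(n) = n² - 329*n
√(O(1646) + j(J(-13))) = √(1646*(-329 + 1646) + 2/((7 - 13)*(-1842 + 1/(7 - 13)))) = √(1646*1317 + 2/(-6*(-1842 + 1/(-6)))) = √(2167782 + 2*(-⅙)/(-1842 - ⅙)) = √(2167782 + 2*(-⅙)/(-11053/6)) = √(2167782 + 2*(-⅙)*(-6/11053)) = √(2167782 + 2/11053) = √(23960494448/11053) = 4*√16552209070859/11053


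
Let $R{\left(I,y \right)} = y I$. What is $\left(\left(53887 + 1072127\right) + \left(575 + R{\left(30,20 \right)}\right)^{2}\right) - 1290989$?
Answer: $1215650$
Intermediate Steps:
$R{\left(I,y \right)} = I y$
$\left(\left(53887 + 1072127\right) + \left(575 + R{\left(30,20 \right)}\right)^{2}\right) - 1290989 = \left(\left(53887 + 1072127\right) + \left(575 + 30 \cdot 20\right)^{2}\right) - 1290989 = \left(1126014 + \left(575 + 600\right)^{2}\right) - 1290989 = \left(1126014 + 1175^{2}\right) - 1290989 = \left(1126014 + 1380625\right) - 1290989 = 2506639 - 1290989 = 1215650$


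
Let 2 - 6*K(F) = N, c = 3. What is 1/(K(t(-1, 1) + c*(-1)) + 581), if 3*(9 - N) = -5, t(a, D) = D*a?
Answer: 9/5216 ≈ 0.0017255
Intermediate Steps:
N = 32/3 (N = 9 - ⅓*(-5) = 9 + 5/3 = 32/3 ≈ 10.667)
K(F) = -13/9 (K(F) = ⅓ - ⅙*32/3 = ⅓ - 16/9 = -13/9)
1/(K(t(-1, 1) + c*(-1)) + 581) = 1/(-13/9 + 581) = 1/(5216/9) = 9/5216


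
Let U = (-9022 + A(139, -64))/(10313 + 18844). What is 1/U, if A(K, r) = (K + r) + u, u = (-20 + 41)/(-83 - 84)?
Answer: -4869219/1494170 ≈ -3.2588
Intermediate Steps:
u = -21/167 (u = 21/(-167) = 21*(-1/167) = -21/167 ≈ -0.12575)
A(K, r) = -21/167 + K + r (A(K, r) = (K + r) - 21/167 = -21/167 + K + r)
U = -1494170/4869219 (U = (-9022 + (-21/167 + 139 - 64))/(10313 + 18844) = (-9022 + 12504/167)/29157 = -1494170/167*1/29157 = -1494170/4869219 ≈ -0.30686)
1/U = 1/(-1494170/4869219) = -4869219/1494170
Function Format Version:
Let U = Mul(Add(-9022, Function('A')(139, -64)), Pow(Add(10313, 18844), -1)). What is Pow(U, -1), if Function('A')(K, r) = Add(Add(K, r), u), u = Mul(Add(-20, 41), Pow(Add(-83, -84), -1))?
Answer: Rational(-4869219, 1494170) ≈ -3.2588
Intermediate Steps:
u = Rational(-21, 167) (u = Mul(21, Pow(-167, -1)) = Mul(21, Rational(-1, 167)) = Rational(-21, 167) ≈ -0.12575)
Function('A')(K, r) = Add(Rational(-21, 167), K, r) (Function('A')(K, r) = Add(Add(K, r), Rational(-21, 167)) = Add(Rational(-21, 167), K, r))
U = Rational(-1494170, 4869219) (U = Mul(Add(-9022, Add(Rational(-21, 167), 139, -64)), Pow(Add(10313, 18844), -1)) = Mul(Add(-9022, Rational(12504, 167)), Pow(29157, -1)) = Mul(Rational(-1494170, 167), Rational(1, 29157)) = Rational(-1494170, 4869219) ≈ -0.30686)
Pow(U, -1) = Pow(Rational(-1494170, 4869219), -1) = Rational(-4869219, 1494170)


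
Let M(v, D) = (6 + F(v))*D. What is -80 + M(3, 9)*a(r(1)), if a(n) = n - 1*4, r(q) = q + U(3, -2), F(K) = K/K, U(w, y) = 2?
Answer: -143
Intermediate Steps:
F(K) = 1
r(q) = 2 + q (r(q) = q + 2 = 2 + q)
a(n) = -4 + n (a(n) = n - 4 = -4 + n)
M(v, D) = 7*D (M(v, D) = (6 + 1)*D = 7*D)
-80 + M(3, 9)*a(r(1)) = -80 + (7*9)*(-4 + (2 + 1)) = -80 + 63*(-4 + 3) = -80 + 63*(-1) = -80 - 63 = -143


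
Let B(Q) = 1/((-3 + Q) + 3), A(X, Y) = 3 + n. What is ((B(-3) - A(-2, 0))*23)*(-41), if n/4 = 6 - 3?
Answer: 43378/3 ≈ 14459.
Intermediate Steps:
n = 12 (n = 4*(6 - 3) = 4*3 = 12)
A(X, Y) = 15 (A(X, Y) = 3 + 12 = 15)
B(Q) = 1/Q
((B(-3) - A(-2, 0))*23)*(-41) = ((1/(-3) - 1*15)*23)*(-41) = ((-1/3 - 15)*23)*(-41) = -46/3*23*(-41) = -1058/3*(-41) = 43378/3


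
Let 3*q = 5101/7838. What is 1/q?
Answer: 23514/5101 ≈ 4.6097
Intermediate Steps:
q = 5101/23514 (q = (5101/7838)/3 = (5101*(1/7838))/3 = (⅓)*(5101/7838) = 5101/23514 ≈ 0.21693)
1/q = 1/(5101/23514) = 23514/5101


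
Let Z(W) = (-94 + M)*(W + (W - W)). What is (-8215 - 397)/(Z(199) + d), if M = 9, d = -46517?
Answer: 2153/15858 ≈ 0.13577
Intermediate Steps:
Z(W) = -85*W (Z(W) = (-94 + 9)*(W + (W - W)) = -85*(W + 0) = -85*W)
(-8215 - 397)/(Z(199) + d) = (-8215 - 397)/(-85*199 - 46517) = -8612/(-16915 - 46517) = -8612/(-63432) = -8612*(-1/63432) = 2153/15858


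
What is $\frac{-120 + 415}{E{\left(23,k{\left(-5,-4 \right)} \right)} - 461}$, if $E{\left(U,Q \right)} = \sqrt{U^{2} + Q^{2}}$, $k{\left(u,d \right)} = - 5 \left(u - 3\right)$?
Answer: $- \frac{135995}{210392} - \frac{295 \sqrt{2129}}{210392} \approx -0.71109$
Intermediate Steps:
$k{\left(u,d \right)} = 15 - 5 u$ ($k{\left(u,d \right)} = - 5 \left(-3 + u\right) = 15 - 5 u$)
$E{\left(U,Q \right)} = \sqrt{Q^{2} + U^{2}}$
$\frac{-120 + 415}{E{\left(23,k{\left(-5,-4 \right)} \right)} - 461} = \frac{-120 + 415}{\sqrt{\left(15 - -25\right)^{2} + 23^{2}} - 461} = \frac{295}{\sqrt{\left(15 + 25\right)^{2} + 529} - 461} = \frac{295}{\sqrt{40^{2} + 529} - 461} = \frac{295}{\sqrt{1600 + 529} - 461} = \frac{295}{\sqrt{2129} - 461} = \frac{295}{-461 + \sqrt{2129}}$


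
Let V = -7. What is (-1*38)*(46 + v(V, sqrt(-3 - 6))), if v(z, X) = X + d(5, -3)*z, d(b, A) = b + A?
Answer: -1216 - 114*I ≈ -1216.0 - 114.0*I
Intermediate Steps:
d(b, A) = A + b
v(z, X) = X + 2*z (v(z, X) = X + (-3 + 5)*z = X + 2*z)
(-1*38)*(46 + v(V, sqrt(-3 - 6))) = (-1*38)*(46 + (sqrt(-3 - 6) + 2*(-7))) = -38*(46 + (sqrt(-9) - 14)) = -38*(46 + (3*I - 14)) = -38*(46 + (-14 + 3*I)) = -38*(32 + 3*I) = -1216 - 114*I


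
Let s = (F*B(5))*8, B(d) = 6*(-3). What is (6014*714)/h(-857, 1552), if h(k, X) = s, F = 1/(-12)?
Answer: 357833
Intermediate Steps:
B(d) = -18
F = -1/12 ≈ -0.083333
s = 12 (s = -1/12*(-18)*8 = (3/2)*8 = 12)
h(k, X) = 12
(6014*714)/h(-857, 1552) = (6014*714)/12 = 4293996*(1/12) = 357833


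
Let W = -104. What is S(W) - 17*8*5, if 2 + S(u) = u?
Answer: -786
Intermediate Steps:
S(u) = -2 + u
S(W) - 17*8*5 = (-2 - 104) - 17*8*5 = -106 - 136*5 = -106 - 680 = -786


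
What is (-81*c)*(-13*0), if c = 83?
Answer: 0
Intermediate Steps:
(-81*c)*(-13*0) = (-81*83)*(-13*0) = -6723*0 = 0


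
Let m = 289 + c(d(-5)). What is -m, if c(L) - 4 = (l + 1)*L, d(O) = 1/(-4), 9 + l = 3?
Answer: -1177/4 ≈ -294.25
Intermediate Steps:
l = -6 (l = -9 + 3 = -6)
d(O) = -1/4
c(L) = 4 - 5*L (c(L) = 4 + (-6 + 1)*L = 4 - 5*L)
m = 1177/4 (m = 289 + (4 - 5*(-1/4)) = 289 + (4 + 5/4) = 289 + 21/4 = 1177/4 ≈ 294.25)
-m = -1*1177/4 = -1177/4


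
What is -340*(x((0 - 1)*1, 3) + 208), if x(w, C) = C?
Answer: -71740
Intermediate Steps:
-340*(x((0 - 1)*1, 3) + 208) = -340*(3 + 208) = -340*211 = -71740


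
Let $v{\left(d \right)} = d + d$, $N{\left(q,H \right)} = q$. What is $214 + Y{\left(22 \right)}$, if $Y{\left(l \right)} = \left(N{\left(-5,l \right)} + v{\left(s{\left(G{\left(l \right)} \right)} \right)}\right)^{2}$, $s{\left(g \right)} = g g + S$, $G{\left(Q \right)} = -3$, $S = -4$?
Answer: $239$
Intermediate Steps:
$s{\left(g \right)} = -4 + g^{2}$ ($s{\left(g \right)} = g g - 4 = g^{2} - 4 = -4 + g^{2}$)
$v{\left(d \right)} = 2 d$
$Y{\left(l \right)} = 25$ ($Y{\left(l \right)} = \left(-5 + 2 \left(-4 + \left(-3\right)^{2}\right)\right)^{2} = \left(-5 + 2 \left(-4 + 9\right)\right)^{2} = \left(-5 + 2 \cdot 5\right)^{2} = \left(-5 + 10\right)^{2} = 5^{2} = 25$)
$214 + Y{\left(22 \right)} = 214 + 25 = 239$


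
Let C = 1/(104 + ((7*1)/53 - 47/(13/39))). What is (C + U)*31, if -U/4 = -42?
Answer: 10174789/1954 ≈ 5207.2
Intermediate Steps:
U = 168 (U = -4*(-42) = 168)
C = -53/1954 (C = 1/(104 + (7*(1/53) - 47/(13*(1/39)))) = 1/(104 + (7/53 - 47/⅓)) = 1/(104 + (7/53 - 47*3)) = 1/(104 + (7/53 - 141)) = 1/(104 - 7466/53) = 1/(-1954/53) = -53/1954 ≈ -0.027124)
(C + U)*31 = (-53/1954 + 168)*31 = (328219/1954)*31 = 10174789/1954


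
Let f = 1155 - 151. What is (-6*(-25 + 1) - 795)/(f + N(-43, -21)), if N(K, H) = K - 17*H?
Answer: -651/1318 ≈ -0.49393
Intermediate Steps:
f = 1004
(-6*(-25 + 1) - 795)/(f + N(-43, -21)) = (-6*(-25 + 1) - 795)/(1004 + (-43 - 17*(-21))) = (-6*(-24) - 795)/(1004 + (-43 + 357)) = (144 - 795)/(1004 + 314) = -651/1318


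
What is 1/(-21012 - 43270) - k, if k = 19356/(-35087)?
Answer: 1244207305/2255462534 ≈ 0.55164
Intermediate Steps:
k = -19356/35087 (k = 19356*(-1/35087) = -19356/35087 ≈ -0.55166)
1/(-21012 - 43270) - k = 1/(-21012 - 43270) - 1*(-19356/35087) = 1/(-64282) + 19356/35087 = -1/64282 + 19356/35087 = 1244207305/2255462534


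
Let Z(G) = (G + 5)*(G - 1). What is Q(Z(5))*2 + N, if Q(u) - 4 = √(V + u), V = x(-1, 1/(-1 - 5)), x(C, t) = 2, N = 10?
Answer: 18 + 2*√42 ≈ 30.961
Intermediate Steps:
Z(G) = (-1 + G)*(5 + G) (Z(G) = (5 + G)*(-1 + G) = (-1 + G)*(5 + G))
V = 2
Q(u) = 4 + √(2 + u)
Q(Z(5))*2 + N = (4 + √(2 + (-5 + 5² + 4*5)))*2 + 10 = (4 + √(2 + (-5 + 25 + 20)))*2 + 10 = (4 + √(2 + 40))*2 + 10 = (4 + √42)*2 + 10 = (8 + 2*√42) + 10 = 18 + 2*√42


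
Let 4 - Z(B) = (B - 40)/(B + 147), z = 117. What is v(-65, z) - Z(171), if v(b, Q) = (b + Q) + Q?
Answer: 52601/318 ≈ 165.41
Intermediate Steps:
v(b, Q) = b + 2*Q (v(b, Q) = (Q + b) + Q = b + 2*Q)
Z(B) = 4 - (-40 + B)/(147 + B) (Z(B) = 4 - (B - 40)/(B + 147) = 4 - (-40 + B)/(147 + B))
v(-65, z) - Z(171) = (-65 + 2*117) - (628 + 3*171)/(147 + 171) = (-65 + 234) - (628 + 513)/318 = 169 - 1141/318 = 52601/318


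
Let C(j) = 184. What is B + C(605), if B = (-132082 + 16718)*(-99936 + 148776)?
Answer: -5634377576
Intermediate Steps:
B = -5634377760 (B = -115364*48840 = -5634377760)
B + C(605) = -5634377760 + 184 = -5634377576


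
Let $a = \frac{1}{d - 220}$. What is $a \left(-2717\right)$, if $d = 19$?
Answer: $\frac{2717}{201} \approx 13.517$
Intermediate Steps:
$a = - \frac{1}{201}$ ($a = \frac{1}{19 - 220} = \frac{1}{-201} = - \frac{1}{201} \approx -0.0049751$)
$a \left(-2717\right) = \left(- \frac{1}{201}\right) \left(-2717\right) = \frac{2717}{201}$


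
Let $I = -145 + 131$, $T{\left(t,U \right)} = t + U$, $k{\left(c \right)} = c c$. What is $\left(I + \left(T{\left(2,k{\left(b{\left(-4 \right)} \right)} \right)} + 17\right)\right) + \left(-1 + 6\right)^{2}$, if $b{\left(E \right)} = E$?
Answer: $46$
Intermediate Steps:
$k{\left(c \right)} = c^{2}$
$T{\left(t,U \right)} = U + t$
$I = -14$
$\left(I + \left(T{\left(2,k{\left(b{\left(-4 \right)} \right)} \right)} + 17\right)\right) + \left(-1 + 6\right)^{2} = \left(-14 + \left(\left(\left(-4\right)^{2} + 2\right) + 17\right)\right) + \left(-1 + 6\right)^{2} = \left(-14 + \left(\left(16 + 2\right) + 17\right)\right) + 5^{2} = \left(-14 + \left(18 + 17\right)\right) + 25 = \left(-14 + 35\right) + 25 = 21 + 25 = 46$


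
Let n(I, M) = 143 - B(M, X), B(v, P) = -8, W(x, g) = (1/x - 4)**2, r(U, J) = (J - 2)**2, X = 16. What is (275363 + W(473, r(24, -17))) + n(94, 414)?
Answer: 61644047587/223729 ≈ 2.7553e+5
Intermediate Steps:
r(U, J) = (-2 + J)**2
W(x, g) = (-4 + 1/x)**2
n(I, M) = 151 (n(I, M) = 143 - 1*(-8) = 143 + 8 = 151)
(275363 + W(473, r(24, -17))) + n(94, 414) = (275363 + (-1 + 4*473)**2/473**2) + 151 = (275363 + (-1 + 1892)**2/223729) + 151 = (275363 + (1/223729)*1891**2) + 151 = (275363 + (1/223729)*3575881) + 151 = (275363 + 3575881/223729) + 151 = 61610264508/223729 + 151 = 61644047587/223729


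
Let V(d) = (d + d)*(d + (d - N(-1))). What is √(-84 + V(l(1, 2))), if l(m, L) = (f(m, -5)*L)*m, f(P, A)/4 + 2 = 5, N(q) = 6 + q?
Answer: 6*√55 ≈ 44.497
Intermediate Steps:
f(P, A) = 12 (f(P, A) = -8 + 4*5 = -8 + 20 = 12)
l(m, L) = 12*L*m (l(m, L) = (12*L)*m = 12*L*m)
V(d) = 2*d*(-5 + 2*d) (V(d) = (d + d)*(d + (d - (6 - 1))) = (2*d)*(d + (d - 1*5)) = (2*d)*(d + (d - 5)) = (2*d)*(d + (-5 + d)) = (2*d)*(-5 + 2*d) = 2*d*(-5 + 2*d))
√(-84 + V(l(1, 2))) = √(-84 + 2*(12*2*1)*(-5 + 2*(12*2*1))) = √(-84 + 2*24*(-5 + 2*24)) = √(-84 + 2*24*(-5 + 48)) = √(-84 + 2*24*43) = √(-84 + 2064) = √1980 = 6*√55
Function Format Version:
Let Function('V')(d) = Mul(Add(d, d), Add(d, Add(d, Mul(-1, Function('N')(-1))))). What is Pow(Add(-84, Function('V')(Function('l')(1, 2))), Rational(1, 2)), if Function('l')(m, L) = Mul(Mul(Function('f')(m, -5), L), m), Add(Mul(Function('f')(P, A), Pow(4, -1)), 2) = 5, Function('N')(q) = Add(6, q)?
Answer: Mul(6, Pow(55, Rational(1, 2))) ≈ 44.497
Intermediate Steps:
Function('f')(P, A) = 12 (Function('f')(P, A) = Add(-8, Mul(4, 5)) = Add(-8, 20) = 12)
Function('l')(m, L) = Mul(12, L, m) (Function('l')(m, L) = Mul(Mul(12, L), m) = Mul(12, L, m))
Function('V')(d) = Mul(2, d, Add(-5, Mul(2, d))) (Function('V')(d) = Mul(Add(d, d), Add(d, Add(d, Mul(-1, Add(6, -1))))) = Mul(Mul(2, d), Add(d, Add(d, Mul(-1, 5)))) = Mul(Mul(2, d), Add(d, Add(d, -5))) = Mul(Mul(2, d), Add(d, Add(-5, d))) = Mul(Mul(2, d), Add(-5, Mul(2, d))) = Mul(2, d, Add(-5, Mul(2, d))))
Pow(Add(-84, Function('V')(Function('l')(1, 2))), Rational(1, 2)) = Pow(Add(-84, Mul(2, Mul(12, 2, 1), Add(-5, Mul(2, Mul(12, 2, 1))))), Rational(1, 2)) = Pow(Add(-84, Mul(2, 24, Add(-5, Mul(2, 24)))), Rational(1, 2)) = Pow(Add(-84, Mul(2, 24, Add(-5, 48))), Rational(1, 2)) = Pow(Add(-84, Mul(2, 24, 43)), Rational(1, 2)) = Pow(Add(-84, 2064), Rational(1, 2)) = Pow(1980, Rational(1, 2)) = Mul(6, Pow(55, Rational(1, 2)))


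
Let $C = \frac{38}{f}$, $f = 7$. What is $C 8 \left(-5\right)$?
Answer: $- \frac{1520}{7} \approx -217.14$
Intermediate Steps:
$C = \frac{38}{7} \approx 5.4286$
$C 8 \left(-5\right) = \frac{38 \cdot 8 \left(-5\right)}{7} = \frac{38}{7} \left(-40\right) = - \frac{1520}{7}$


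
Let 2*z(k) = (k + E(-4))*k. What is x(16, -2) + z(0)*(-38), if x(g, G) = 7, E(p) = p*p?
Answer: 7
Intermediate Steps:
E(p) = p²
z(k) = k*(16 + k)/2 (z(k) = ((k + (-4)²)*k)/2 = ((k + 16)*k)/2 = ((16 + k)*k)/2 = (k*(16 + k))/2 = k*(16 + k)/2)
x(16, -2) + z(0)*(-38) = 7 + ((½)*0*(16 + 0))*(-38) = 7 + ((½)*0*16)*(-38) = 7 + 0*(-38) = 7 + 0 = 7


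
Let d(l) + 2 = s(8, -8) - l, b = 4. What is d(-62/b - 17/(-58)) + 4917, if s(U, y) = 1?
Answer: 143005/29 ≈ 4931.2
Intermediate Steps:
d(l) = -1 - l (d(l) = -2 + (1 - l) = -1 - l)
d(-62/b - 17/(-58)) + 4917 = (-1 - (-62/4 - 17/(-58))) + 4917 = (-1 - (-62*1/4 - 17*(-1/58))) + 4917 = (-1 - (-31/2 + 17/58)) + 4917 = (-1 - 1*(-441/29)) + 4917 = (-1 + 441/29) + 4917 = 412/29 + 4917 = 143005/29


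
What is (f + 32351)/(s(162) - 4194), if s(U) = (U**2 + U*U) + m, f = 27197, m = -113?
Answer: 59548/48181 ≈ 1.2359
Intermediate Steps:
s(U) = -113 + 2*U**2 (s(U) = (U**2 + U*U) - 113 = (U**2 + U**2) - 113 = 2*U**2 - 113 = -113 + 2*U**2)
(f + 32351)/(s(162) - 4194) = (27197 + 32351)/((-113 + 2*162**2) - 4194) = 59548/((-113 + 2*26244) - 4194) = 59548/((-113 + 52488) - 4194) = 59548/(52375 - 4194) = 59548/48181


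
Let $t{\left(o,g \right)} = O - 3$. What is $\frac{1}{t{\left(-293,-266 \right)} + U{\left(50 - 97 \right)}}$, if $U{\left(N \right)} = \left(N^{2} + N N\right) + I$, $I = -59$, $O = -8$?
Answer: $\frac{1}{4348} \approx 0.00022999$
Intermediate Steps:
$U{\left(N \right)} = -59 + 2 N^{2}$ ($U{\left(N \right)} = \left(N^{2} + N N\right) - 59 = \left(N^{2} + N^{2}\right) - 59 = 2 N^{2} - 59 = -59 + 2 N^{2}$)
$t{\left(o,g \right)} = -11$ ($t{\left(o,g \right)} = -8 - 3 = -11$)
$\frac{1}{t{\left(-293,-266 \right)} + U{\left(50 - 97 \right)}} = \frac{1}{-11 - \left(59 - 2 \left(50 - 97\right)^{2}\right)} = \frac{1}{-11 - \left(59 - 2 \left(-47\right)^{2}\right)} = \frac{1}{-11 + \left(-59 + 2 \cdot 2209\right)} = \frac{1}{-11 + \left(-59 + 4418\right)} = \frac{1}{-11 + 4359} = \frac{1}{4348}$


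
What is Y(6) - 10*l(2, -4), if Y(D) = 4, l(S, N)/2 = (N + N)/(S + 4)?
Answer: 92/3 ≈ 30.667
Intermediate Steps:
l(S, N) = 4*N/(4 + S) (l(S, N) = 2*((N + N)/(S + 4)) = 2*((2*N)/(4 + S)) = 2*(2*N/(4 + S)) = 4*N/(4 + S))
Y(6) - 10*l(2, -4) = 4 - 40*(-4)/(4 + 2) = 4 - 40*(-4)/6 = 4 - 10*(-8/3) = 4 + 80/3 = 92/3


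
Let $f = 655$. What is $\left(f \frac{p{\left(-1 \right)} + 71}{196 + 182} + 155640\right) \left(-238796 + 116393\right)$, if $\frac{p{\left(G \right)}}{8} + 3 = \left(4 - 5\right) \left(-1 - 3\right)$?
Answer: $- \frac{2402512415665}{126} \approx -1.9068 \cdot 10^{10}$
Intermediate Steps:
$p{\left(G \right)} = 8$ ($p{\left(G \right)} = -24 + 8 \left(4 - 5\right) \left(-1 - 3\right) = -24 + 8 \left(4 - 5\right) \left(-4\right) = -24 + 8 \left(\left(-1\right) \left(-4\right)\right) = -24 + 8 \cdot 4 = -24 + 32 = 8$)
$\left(f \frac{p{\left(-1 \right)} + 71}{196 + 182} + 155640\right) \left(-238796 + 116393\right) = \left(655 \frac{8 + 71}{196 + 182} + 155640\right) \left(-238796 + 116393\right) = \left(655 \cdot \frac{79}{378} + 155640\right) \left(-122403\right) = \left(\frac{51745}{378} + 155640\right) \left(-122403\right) = \frac{58883665}{378} \left(-122403\right) = - \frac{2402512415665}{126}$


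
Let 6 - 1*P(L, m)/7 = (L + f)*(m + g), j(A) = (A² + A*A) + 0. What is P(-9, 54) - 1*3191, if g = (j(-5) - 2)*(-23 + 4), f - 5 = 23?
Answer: 110965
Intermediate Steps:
f = 28 (f = 5 + 23 = 28)
j(A) = 2*A² (j(A) = (A² + A²) + 0 = 2*A² + 0 = 2*A²)
g = -912 (g = (2*(-5)² - 2)*(-23 + 4) = (2*25 - 2)*(-19) = (50 - 2)*(-19) = 48*(-19) = -912)
P(L, m) = 42 - 7*(-912 + m)*(28 + L) (P(L, m) = 42 - 7*(L + 28)*(m - 912) = 42 - 7*(28 + L)*(-912 + m) = 42 - 7*(-912 + m)*(28 + L))
P(-9, 54) - 1*3191 = (178794 - 196*54 + 6384*(-9) - 7*(-9)*54) - 1*3191 = (178794 - 10584 - 57456 + 3402) - 3191 = 114156 - 3191 = 110965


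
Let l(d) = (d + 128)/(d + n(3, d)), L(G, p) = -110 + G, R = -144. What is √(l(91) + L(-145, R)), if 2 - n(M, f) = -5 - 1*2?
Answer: 159*I/10 ≈ 15.9*I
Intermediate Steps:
n(M, f) = 9 (n(M, f) = 2 - (-5 - 1*2) = 2 - (-5 - 2) = 2 - 1*(-7) = 2 + 7 = 9)
l(d) = (128 + d)/(9 + d) (l(d) = (d + 128)/(d + 9) = (128 + d)/(9 + d))
√(l(91) + L(-145, R)) = √((128 + 91)/(9 + 91) + (-110 - 145)) = √(219/100 - 255) = √(-25281/100) = 159*I/10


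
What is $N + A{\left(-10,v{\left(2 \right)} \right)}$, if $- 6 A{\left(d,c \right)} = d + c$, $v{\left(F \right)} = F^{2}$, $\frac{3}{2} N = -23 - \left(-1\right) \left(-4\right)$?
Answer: $-17$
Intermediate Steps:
$N = -18$ ($N = \frac{2 \left(-23 - \left(-1\right) \left(-4\right)\right)}{3} = \frac{2 \left(-23 - 4\right)}{3} = \frac{2}{3} \left(-27\right) = -18$)
$A{\left(d,c \right)} = - \frac{c}{6} - \frac{d}{6}$ ($A{\left(d,c \right)} = - \frac{d + c}{6} = - \frac{c + d}{6} = - \frac{c}{6} - \frac{d}{6}$)
$N + A{\left(-10,v{\left(2 \right)} \right)} = -18 - \left(- \frac{5}{3} + \frac{2^{2}}{6}\right) = -18 + \left(\left(- \frac{1}{6}\right) 4 + \frac{5}{3}\right) = -18 + \left(- \frac{2}{3} + \frac{5}{3}\right) = -18 + 1 = -17$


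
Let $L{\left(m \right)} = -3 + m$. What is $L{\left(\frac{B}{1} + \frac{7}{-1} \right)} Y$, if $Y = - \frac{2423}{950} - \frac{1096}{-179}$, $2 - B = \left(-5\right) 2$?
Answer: $\frac{607483}{85025} \approx 7.1448$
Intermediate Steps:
$B = 12$ ($B = 2 - \left(-5\right) 2 = 2 - -10 = 2 + 10 = 12$)
$Y = \frac{607483}{170050}$ ($Y = \left(-2423\right) \frac{1}{950} - - \frac{1096}{179} = - \frac{2423}{950} + \frac{1096}{179} = \frac{607483}{170050} \approx 3.5724$)
$L{\left(\frac{B}{1} + \frac{7}{-1} \right)} Y = \left(-3 + \left(\frac{12}{1} + \frac{7}{-1}\right)\right) \frac{607483}{170050} = \left(-3 + \left(12 \cdot 1 + 7 \left(-1\right)\right)\right) \frac{607483}{170050} = \left(-3 + \left(12 - 7\right)\right) \frac{607483}{170050} = \left(-3 + 5\right) \frac{607483}{170050} = 2 \cdot \frac{607483}{170050} = \frac{607483}{85025}$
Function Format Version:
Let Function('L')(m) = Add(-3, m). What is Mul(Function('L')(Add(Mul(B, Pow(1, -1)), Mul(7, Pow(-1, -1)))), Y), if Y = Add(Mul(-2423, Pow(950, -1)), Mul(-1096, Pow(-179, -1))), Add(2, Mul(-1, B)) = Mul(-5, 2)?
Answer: Rational(607483, 85025) ≈ 7.1448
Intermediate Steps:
B = 12 (B = Add(2, Mul(-1, Mul(-5, 2))) = Add(2, Mul(-1, -10)) = Add(2, 10) = 12)
Y = Rational(607483, 170050) (Y = Add(Mul(-2423, Rational(1, 950)), Mul(-1096, Rational(-1, 179))) = Add(Rational(-2423, 950), Rational(1096, 179)) = Rational(607483, 170050) ≈ 3.5724)
Mul(Function('L')(Add(Mul(B, Pow(1, -1)), Mul(7, Pow(-1, -1)))), Y) = Mul(Add(-3, Add(Mul(12, Pow(1, -1)), Mul(7, Pow(-1, -1)))), Rational(607483, 170050)) = Mul(Add(-3, Add(Mul(12, 1), Mul(7, -1))), Rational(607483, 170050)) = Mul(Add(-3, Add(12, -7)), Rational(607483, 170050)) = Mul(Add(-3, 5), Rational(607483, 170050)) = Mul(2, Rational(607483, 170050)) = Rational(607483, 85025)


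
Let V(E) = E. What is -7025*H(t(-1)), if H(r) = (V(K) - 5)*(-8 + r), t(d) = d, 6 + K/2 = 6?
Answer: -316125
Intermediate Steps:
K = 0 (K = -12 + 2*6 = -12 + 12 = 0)
H(r) = 40 - 5*r (H(r) = (0 - 5)*(-8 + r) = -5*(-8 + r) = 40 - 5*r)
-7025*H(t(-1)) = -7025*(40 - 5*(-1)) = -7025*(40 + 5) = -7025*45 = -316125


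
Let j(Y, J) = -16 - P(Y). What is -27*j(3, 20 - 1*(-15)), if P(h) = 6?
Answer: 594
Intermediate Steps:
j(Y, J) = -22 (j(Y, J) = -16 - 1*6 = -16 - 6 = -22)
-27*j(3, 20 - 1*(-15)) = -27*(-22) = 594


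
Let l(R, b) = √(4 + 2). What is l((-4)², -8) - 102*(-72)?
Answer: 7344 + √6 ≈ 7346.5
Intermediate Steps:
l(R, b) = √6
l((-4)², -8) - 102*(-72) = √6 - 102*(-72) = √6 + 7344 = 7344 + √6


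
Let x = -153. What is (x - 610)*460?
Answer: -350980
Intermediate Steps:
(x - 610)*460 = (-153 - 610)*460 = -763*460 = -350980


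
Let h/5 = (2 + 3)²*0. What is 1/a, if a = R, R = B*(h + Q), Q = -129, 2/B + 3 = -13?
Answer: 8/129 ≈ 0.062016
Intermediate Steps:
B = -⅛ (B = 2/(-3 - 13) = 2/(-16) = 2*(-1/16) = -⅛ ≈ -0.12500)
h = 0 (h = 5*((2 + 3)²*0) = 5*(5²*0) = 5*(25*0) = 5*0 = 0)
R = 129/8 (R = -(0 - 129)/8 = -⅛*(-129) = 129/8 ≈ 16.125)
a = 129/8 ≈ 16.125
1/a = 1/(129/8) = 8/129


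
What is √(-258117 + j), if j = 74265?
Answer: 6*I*√5107 ≈ 428.78*I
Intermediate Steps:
√(-258117 + j) = √(-258117 + 74265) = √(-183852) = 6*I*√5107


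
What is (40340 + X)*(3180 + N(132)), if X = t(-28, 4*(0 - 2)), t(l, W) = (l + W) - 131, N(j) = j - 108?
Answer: 128714292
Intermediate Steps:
N(j) = -108 + j
t(l, W) = -131 + W + l (t(l, W) = (W + l) - 131 = -131 + W + l)
X = -167 (X = -131 + 4*(0 - 2) - 28 = -131 + 4*(-2) - 28 = -131 - 8 - 28 = -167)
(40340 + X)*(3180 + N(132)) = (40340 - 167)*(3180 + (-108 + 132)) = 40173*(3180 + 24) = 40173*3204 = 128714292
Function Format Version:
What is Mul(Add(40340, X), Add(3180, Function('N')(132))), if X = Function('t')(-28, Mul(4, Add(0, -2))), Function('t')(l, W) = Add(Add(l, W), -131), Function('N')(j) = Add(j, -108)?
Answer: 128714292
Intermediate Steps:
Function('N')(j) = Add(-108, j)
Function('t')(l, W) = Add(-131, W, l) (Function('t')(l, W) = Add(Add(W, l), -131) = Add(-131, W, l))
X = -167 (X = Add(-131, Mul(4, Add(0, -2)), -28) = Add(-131, Mul(4, -2), -28) = Add(-131, -8, -28) = -167)
Mul(Add(40340, X), Add(3180, Function('N')(132))) = Mul(Add(40340, -167), Add(3180, Add(-108, 132))) = Mul(40173, Add(3180, 24)) = Mul(40173, 3204) = 128714292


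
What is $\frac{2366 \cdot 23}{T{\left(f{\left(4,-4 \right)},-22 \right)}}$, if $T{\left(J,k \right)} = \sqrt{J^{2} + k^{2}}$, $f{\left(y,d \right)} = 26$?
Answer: $\frac{27209 \sqrt{290}}{290} \approx 1597.8$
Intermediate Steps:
$\frac{2366 \cdot 23}{T{\left(f{\left(4,-4 \right)},-22 \right)}} = \frac{2366 \cdot 23}{\sqrt{26^{2} + \left(-22\right)^{2}}} = \frac{54418}{\sqrt{676 + 484}} = \frac{54418}{\sqrt{1160}} = \frac{54418}{2 \sqrt{290}} = 54418 \frac{\sqrt{290}}{580} = \frac{27209 \sqrt{290}}{290}$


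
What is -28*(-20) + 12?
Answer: 572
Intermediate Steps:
-28*(-20) + 12 = 560 + 12 = 572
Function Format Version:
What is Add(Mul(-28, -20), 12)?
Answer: 572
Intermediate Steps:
Add(Mul(-28, -20), 12) = Add(560, 12) = 572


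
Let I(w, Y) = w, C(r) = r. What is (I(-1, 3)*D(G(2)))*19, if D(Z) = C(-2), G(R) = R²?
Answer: 38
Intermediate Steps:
D(Z) = -2
(I(-1, 3)*D(G(2)))*19 = -1*(-2)*19 = 2*19 = 38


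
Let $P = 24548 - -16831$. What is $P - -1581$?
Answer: $42960$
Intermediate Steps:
$P = 41379$ ($P = 24548 + 16831 = 41379$)
$P - -1581 = 41379 - -1581 = 41379 + 1581 = 42960$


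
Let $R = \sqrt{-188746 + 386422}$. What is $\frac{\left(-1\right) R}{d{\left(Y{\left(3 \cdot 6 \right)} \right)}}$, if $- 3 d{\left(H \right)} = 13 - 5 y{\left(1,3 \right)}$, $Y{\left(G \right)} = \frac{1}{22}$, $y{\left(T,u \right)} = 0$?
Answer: $\frac{306 \sqrt{19}}{13} \approx 102.6$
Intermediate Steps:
$Y{\left(G \right)} = \frac{1}{22}$
$d{\left(H \right)} = - \frac{13}{3}$ ($d{\left(H \right)} = - \frac{13 - 0}{3} = - \frac{13 + 0}{3} = \left(- \frac{1}{3}\right) 13 = - \frac{13}{3}$)
$R = 102 \sqrt{19}$ ($R = \sqrt{197676} = 102 \sqrt{19} \approx 444.61$)
$\frac{\left(-1\right) R}{d{\left(Y{\left(3 \cdot 6 \right)} \right)}} = \frac{\left(-1\right) 102 \sqrt{19}}{- \frac{13}{3}} = - 102 \sqrt{19} \left(- \frac{3}{13}\right) = \frac{306 \sqrt{19}}{13}$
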